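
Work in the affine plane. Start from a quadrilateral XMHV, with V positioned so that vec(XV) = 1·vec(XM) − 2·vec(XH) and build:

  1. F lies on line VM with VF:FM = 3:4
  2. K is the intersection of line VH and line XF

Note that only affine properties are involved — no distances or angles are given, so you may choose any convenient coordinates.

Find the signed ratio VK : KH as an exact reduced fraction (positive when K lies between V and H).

Work in coordinates with X = (0, 0), M = (1, 0), H = (0, 1), V = (1, -2).
1. F lies on line VM with VF:FM = 3:4 ⇒ F = (1, -8/7)
2. K is the intersection of line VH and line XF ⇒ K = (7/13, -8/13)
K = V + t·(H−V) with t = 6/13, so VK:KH = t:(1−t) = 6/13:7/13

VK:KH = 6/7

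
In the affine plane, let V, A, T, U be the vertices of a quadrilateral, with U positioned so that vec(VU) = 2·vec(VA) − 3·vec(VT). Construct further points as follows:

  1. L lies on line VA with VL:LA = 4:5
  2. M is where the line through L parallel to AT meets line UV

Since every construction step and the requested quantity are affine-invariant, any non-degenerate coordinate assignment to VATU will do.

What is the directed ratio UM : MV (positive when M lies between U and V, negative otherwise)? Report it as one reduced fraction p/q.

UM:MV = -13/4

Assign V = (0, 0), A = (1, 0), T = (0, 1), U = (2, -3) — the answer is frame-independent, so this choice is without loss of generality.
1. L lies on line VA with VL:LA = 4:5 ⇒ L = (4/9, 0)
2. M is where the line through L parallel to AT meets line UV ⇒ M = (-8/9, 4/3)
M = U + t·(V−U) with t = 13/9, so UM:MV = t:(1−t) = 13/9:-4/9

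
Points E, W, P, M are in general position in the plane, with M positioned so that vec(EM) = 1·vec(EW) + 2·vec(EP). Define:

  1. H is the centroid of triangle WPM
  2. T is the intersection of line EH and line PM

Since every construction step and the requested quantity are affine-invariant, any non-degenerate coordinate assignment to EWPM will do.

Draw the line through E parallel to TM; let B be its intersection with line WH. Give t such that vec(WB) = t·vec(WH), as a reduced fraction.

t = 3/4

Set E = (0, 0), W = (1, 0), P = (0, 1), M = (1, 2); any affine frame gives the same invariant.
1. H is the centroid of triangle WPM ⇒ H = (2/3, 1)
2. T is the intersection of line EH and line PM ⇒ T = (2, 3)
through E parallel to TM: direction (-1, -1); meets WH at B = (3/4, 3/4)
B = W + t·(H−W) with t = 3/4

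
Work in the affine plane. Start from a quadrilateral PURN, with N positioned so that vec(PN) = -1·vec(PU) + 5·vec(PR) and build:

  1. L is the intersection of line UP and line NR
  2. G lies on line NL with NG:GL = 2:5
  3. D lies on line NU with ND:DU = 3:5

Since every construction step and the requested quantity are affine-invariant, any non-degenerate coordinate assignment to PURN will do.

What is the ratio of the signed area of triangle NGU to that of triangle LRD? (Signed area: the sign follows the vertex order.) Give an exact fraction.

[NGU]:[LRD] = -80/21

Choose coordinates P = (0, 0), U = (1, 0), R = (0, 1), N = (-1, 5).
1. L is the intersection of line UP and line NR ⇒ L = (1/4, 0)
2. G lies on line NL with NG:GL = 2:5 ⇒ G = (-9/14, 25/7)
3. D lies on line NU with ND:DU = 3:5 ⇒ D = (-1/4, 25/8)
2·[NGU] = 15/14, 2·[LRD] = -9/32
[NGU]:[LRD] = 15/14:-9/32 = -80/21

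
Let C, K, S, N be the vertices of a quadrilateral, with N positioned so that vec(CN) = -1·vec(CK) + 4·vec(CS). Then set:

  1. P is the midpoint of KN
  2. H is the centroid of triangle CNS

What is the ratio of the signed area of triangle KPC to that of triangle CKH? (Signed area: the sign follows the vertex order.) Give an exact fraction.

[KPC]:[CKH] = 6/5

Set C = (0, 0), K = (1, 0), S = (0, 1), N = (-1, 4); any affine frame gives the same invariant.
1. P is the midpoint of KN ⇒ P = (0, 2)
2. H is the centroid of triangle CNS ⇒ H = (-1/3, 5/3)
2·[KPC] = 2, 2·[CKH] = 5/3
[KPC]:[CKH] = 2:5/3 = 6/5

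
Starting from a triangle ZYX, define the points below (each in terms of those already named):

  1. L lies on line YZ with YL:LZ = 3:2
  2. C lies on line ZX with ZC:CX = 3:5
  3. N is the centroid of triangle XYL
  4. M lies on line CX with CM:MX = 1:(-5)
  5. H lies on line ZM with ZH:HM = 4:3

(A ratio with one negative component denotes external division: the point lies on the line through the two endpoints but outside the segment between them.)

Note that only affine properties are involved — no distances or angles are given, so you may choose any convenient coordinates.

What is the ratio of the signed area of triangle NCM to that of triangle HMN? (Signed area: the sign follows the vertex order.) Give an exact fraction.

Assign Z = (0, 0), Y = (1, 0), X = (0, 1) — the answer is frame-independent, so this choice is without loss of generality.
1. L lies on line YZ with YL:LZ = 3:2 ⇒ L = (2/5, 0)
2. C lies on line ZX with ZC:CX = 3:5 ⇒ C = (0, 3/8)
3. N is the centroid of triangle XYL ⇒ N = (7/15, 1/3)
4. M lies on line CX with CM:MX = 1:(-5) ⇒ M = (0, 7/32)
5. H lies on line ZM with ZH:HM = 4:3 ⇒ H = (0, 1/8)
2·[NCM] = 7/96, 2·[HMN] = -7/160
[NCM]:[HMN] = 7/96:-7/160 = -5/3

[NCM]:[HMN] = -5/3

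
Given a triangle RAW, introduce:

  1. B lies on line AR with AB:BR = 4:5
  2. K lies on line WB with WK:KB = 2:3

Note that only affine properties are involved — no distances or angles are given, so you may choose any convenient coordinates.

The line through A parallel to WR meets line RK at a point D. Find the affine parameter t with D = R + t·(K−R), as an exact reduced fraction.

t = 9/2

Choose coordinates R = (0, 0), A = (1, 0), W = (0, 1).
1. B lies on line AR with AB:BR = 4:5 ⇒ B = (5/9, 0)
2. K lies on line WB with WK:KB = 2:3 ⇒ K = (2/9, 3/5)
through A parallel to WR: direction (0, -1); meets RK at D = (1, 27/10)
D = R + t·(K−R) with t = 9/2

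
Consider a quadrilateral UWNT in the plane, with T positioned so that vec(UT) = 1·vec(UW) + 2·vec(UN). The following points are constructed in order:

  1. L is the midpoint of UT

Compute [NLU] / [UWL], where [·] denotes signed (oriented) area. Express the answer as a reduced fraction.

Assign U = (0, 0), W = (1, 0), N = (0, 1), T = (1, 2) — the answer is frame-independent, so this choice is without loss of generality.
1. L is the midpoint of UT ⇒ L = (1/2, 1)
2·[NLU] = -1/2, 2·[UWL] = 1
[NLU]:[UWL] = -1/2:1 = -1/2

[NLU]:[UWL] = -1/2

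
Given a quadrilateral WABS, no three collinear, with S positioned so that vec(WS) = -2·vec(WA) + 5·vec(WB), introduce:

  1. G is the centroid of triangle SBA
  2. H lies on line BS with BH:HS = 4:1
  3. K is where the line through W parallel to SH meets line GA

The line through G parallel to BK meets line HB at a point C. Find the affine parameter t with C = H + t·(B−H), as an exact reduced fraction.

t = 1/6

Work in coordinates with W = (0, 0), A = (1, 0), B = (0, 1), S = (-2, 5).
1. G is the centroid of triangle SBA ⇒ G = (-1/3, 2)
2. H lies on line BS with BH:HS = 4:1 ⇒ H = (-8/5, 21/5)
3. K is where the line through W parallel to SH meets line GA ⇒ K = (-3, 6)
through G parallel to BK: direction (-3, 5); meets HB at C = (-4/3, 11/3)
C = H + t·(B−H) with t = 1/6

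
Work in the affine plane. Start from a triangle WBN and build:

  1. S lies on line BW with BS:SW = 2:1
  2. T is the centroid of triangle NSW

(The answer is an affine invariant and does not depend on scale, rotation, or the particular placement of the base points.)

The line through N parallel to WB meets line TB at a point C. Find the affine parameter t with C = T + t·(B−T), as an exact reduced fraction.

Set W = (0, 0), B = (1, 0), N = (0, 1); any affine frame gives the same invariant.
1. S lies on line BW with BS:SW = 2:1 ⇒ S = (1/3, 0)
2. T is the centroid of triangle NSW ⇒ T = (1/9, 1/3)
through N parallel to WB: direction (1, 0); meets TB at C = (-5/3, 1)
C = T + t·(B−T) with t = -2

t = -2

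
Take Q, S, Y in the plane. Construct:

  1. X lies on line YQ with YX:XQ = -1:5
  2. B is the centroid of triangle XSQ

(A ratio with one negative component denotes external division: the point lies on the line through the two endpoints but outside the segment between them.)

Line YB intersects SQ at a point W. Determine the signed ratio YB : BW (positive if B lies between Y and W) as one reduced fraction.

YB:BW = 7/5

Assign Q = (0, 0), S = (1, 0), Y = (0, 1) — the answer is frame-independent, so this choice is without loss of generality.
1. X lies on line YQ with YX:XQ = -1:5 ⇒ X = (0, 5/4)
2. B is the centroid of triangle XSQ ⇒ B = (1/3, 5/12)
line YB meets SQ at W = (4/7, 0)
B = Y + t·(W−Y) with t = 7/12, so YB:BW = 7/12:5/12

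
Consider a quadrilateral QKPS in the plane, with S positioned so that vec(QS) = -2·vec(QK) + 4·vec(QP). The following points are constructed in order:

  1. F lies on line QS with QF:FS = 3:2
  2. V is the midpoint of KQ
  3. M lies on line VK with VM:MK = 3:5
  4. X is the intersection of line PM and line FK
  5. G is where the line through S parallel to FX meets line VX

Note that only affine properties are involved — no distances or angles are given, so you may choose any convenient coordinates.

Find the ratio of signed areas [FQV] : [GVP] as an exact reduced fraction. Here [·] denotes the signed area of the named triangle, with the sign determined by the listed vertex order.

[FQV]:[GVP] = 264/35

Work in coordinates with Q = (0, 0), K = (1, 0), P = (0, 1), S = (-2, 4).
1. F lies on line QS with QF:FS = 3:2 ⇒ F = (-6/5, 12/5)
2. V is the midpoint of KQ ⇒ V = (1/2, 0)
3. M lies on line VK with VM:MK = 3:5 ⇒ M = (11/16, 0)
4. X is the intersection of line PM and line FK ⇒ X = (-1/4, 15/11)
5. G is where the line through S parallel to FX meets line VX ⇒ G = (-5/4, 35/11)
2·[FQV] = 6/5, 2·[GVP] = 7/44
[FQV]:[GVP] = 6/5:7/44 = 264/35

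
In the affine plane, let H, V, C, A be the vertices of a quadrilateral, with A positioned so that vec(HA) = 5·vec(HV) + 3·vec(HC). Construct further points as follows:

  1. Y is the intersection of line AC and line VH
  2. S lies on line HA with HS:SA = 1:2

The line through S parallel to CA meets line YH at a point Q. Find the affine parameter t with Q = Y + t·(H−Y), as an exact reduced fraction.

Set H = (0, 0), V = (1, 0), C = (0, 1), A = (5, 3); any affine frame gives the same invariant.
1. Y is the intersection of line AC and line VH ⇒ Y = (-5/2, 0)
2. S lies on line HA with HS:SA = 1:2 ⇒ S = (5/3, 1)
through S parallel to CA: direction (5, 2); meets YH at Q = (-5/6, 0)
Q = Y + t·(H−Y) with t = 2/3

t = 2/3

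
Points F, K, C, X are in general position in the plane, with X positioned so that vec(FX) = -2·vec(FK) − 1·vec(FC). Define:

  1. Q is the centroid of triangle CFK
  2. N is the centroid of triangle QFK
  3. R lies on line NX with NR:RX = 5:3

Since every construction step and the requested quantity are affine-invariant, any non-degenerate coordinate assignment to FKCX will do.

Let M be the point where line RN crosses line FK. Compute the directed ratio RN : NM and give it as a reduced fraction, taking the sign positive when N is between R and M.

RN:NM = -25/4

Choose coordinates F = (0, 0), K = (1, 0), C = (0, 1), X = (-2, -1).
1. Q is the centroid of triangle CFK ⇒ Q = (1/3, 1/3)
2. N is the centroid of triangle QFK ⇒ N = (4/9, 1/9)
3. R lies on line NX with NR:RX = 5:3 ⇒ R = (-13/12, -7/12)
line RN meets FK at M = (1/5, 0)
N = R + t·(M−R) with t = 25/21, so RN:NM = 25/21:-4/21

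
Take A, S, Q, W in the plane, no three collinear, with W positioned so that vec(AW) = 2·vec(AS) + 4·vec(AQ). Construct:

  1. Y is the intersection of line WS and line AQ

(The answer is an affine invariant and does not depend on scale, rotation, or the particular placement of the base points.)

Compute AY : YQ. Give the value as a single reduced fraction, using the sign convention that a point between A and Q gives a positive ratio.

Set A = (0, 0), S = (1, 0), Q = (0, 1), W = (2, 4); any affine frame gives the same invariant.
1. Y is the intersection of line WS and line AQ ⇒ Y = (0, -4)
Y = A + t·(Q−A) with t = -4, so AY:YQ = t:(1−t) = -4:5

AY:YQ = -4/5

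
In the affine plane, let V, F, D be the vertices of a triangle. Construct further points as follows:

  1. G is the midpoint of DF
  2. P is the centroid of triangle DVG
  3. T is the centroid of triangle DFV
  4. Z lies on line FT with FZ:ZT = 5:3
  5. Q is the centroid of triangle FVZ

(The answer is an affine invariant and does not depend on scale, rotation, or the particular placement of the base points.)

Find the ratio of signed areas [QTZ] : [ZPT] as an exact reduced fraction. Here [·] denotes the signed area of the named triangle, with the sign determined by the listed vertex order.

Set V = (0, 0), F = (1, 0), D = (0, 1); any affine frame gives the same invariant.
1. G is the midpoint of DF ⇒ G = (1/2, 1/2)
2. P is the centroid of triangle DVG ⇒ P = (1/6, 1/2)
3. T is the centroid of triangle DFV ⇒ T = (1/3, 1/3)
4. Z lies on line FT with FZ:ZT = 5:3 ⇒ Z = (7/12, 5/24)
5. Q is the centroid of triangle FVZ ⇒ Q = (19/36, 5/72)
2·[QTZ] = -1/24, 2·[ZPT] = 1/48
[QTZ]:[ZPT] = -1/24:1/48 = -2

[QTZ]:[ZPT] = -2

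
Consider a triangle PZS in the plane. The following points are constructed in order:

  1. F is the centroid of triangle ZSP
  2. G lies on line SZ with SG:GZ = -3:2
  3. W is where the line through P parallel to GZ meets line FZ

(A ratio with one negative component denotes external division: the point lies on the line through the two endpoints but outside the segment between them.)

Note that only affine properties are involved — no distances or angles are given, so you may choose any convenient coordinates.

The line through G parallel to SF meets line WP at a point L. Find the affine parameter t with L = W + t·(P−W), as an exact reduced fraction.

t = 5

Work in coordinates with P = (0, 0), Z = (1, 0), S = (0, 1).
1. F is the centroid of triangle ZSP ⇒ F = (1/3, 1/3)
2. G lies on line SZ with SG:GZ = -3:2 ⇒ G = (3, -2)
3. W is where the line through P parallel to GZ meets line FZ ⇒ W = (-1, 1)
through G parallel to SF: direction (1/3, -2/3); meets WP at L = (4, -4)
L = W + t·(P−W) with t = 5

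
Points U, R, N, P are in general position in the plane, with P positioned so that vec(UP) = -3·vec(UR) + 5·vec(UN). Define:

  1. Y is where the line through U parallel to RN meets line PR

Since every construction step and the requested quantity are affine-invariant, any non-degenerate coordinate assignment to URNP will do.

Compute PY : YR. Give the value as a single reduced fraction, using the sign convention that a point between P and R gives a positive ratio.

PY:YR = -2

Assign U = (0, 0), R = (1, 0), N = (0, 1), P = (-3, 5) — the answer is frame-independent, so this choice is without loss of generality.
1. Y is where the line through U parallel to RN meets line PR ⇒ Y = (5, -5)
Y = P + t·(R−P) with t = 2, so PY:YR = t:(1−t) = 2:-1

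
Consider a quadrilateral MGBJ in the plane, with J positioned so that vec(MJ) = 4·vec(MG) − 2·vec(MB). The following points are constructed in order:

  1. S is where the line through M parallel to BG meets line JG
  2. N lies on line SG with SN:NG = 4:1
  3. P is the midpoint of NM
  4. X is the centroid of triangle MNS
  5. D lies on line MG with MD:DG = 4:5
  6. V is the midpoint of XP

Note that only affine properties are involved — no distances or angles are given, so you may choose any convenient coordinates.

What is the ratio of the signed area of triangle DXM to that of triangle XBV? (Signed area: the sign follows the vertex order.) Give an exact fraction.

[DXM]:[XBV] = -32/21

Set M = (0, 0), G = (1, 0), B = (0, 1), J = (4, -2); any affine frame gives the same invariant.
1. S is where the line through M parallel to BG meets line JG ⇒ S = (-2, 2)
2. N lies on line SG with SN:NG = 4:1 ⇒ N = (2/5, 2/5)
3. P is the midpoint of NM ⇒ P = (1/5, 1/5)
4. X is the centroid of triangle MNS ⇒ X = (-8/15, 4/5)
5. D lies on line MG with MD:DG = 4:5 ⇒ D = (4/9, 0)
6. V is the midpoint of XP ⇒ V = (-1/6, 1/2)
2·[DXM] = 16/45, 2·[XBV] = -7/30
[DXM]:[XBV] = 16/45:-7/30 = -32/21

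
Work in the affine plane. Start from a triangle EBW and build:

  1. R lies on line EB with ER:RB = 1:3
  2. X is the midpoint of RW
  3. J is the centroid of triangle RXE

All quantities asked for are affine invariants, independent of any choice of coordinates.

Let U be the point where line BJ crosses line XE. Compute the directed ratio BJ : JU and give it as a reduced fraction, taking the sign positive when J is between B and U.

BJ:JU = 11

Choose coordinates E = (0, 0), B = (1, 0), W = (0, 1).
1. R lies on line EB with ER:RB = 1:3 ⇒ R = (1/4, 0)
2. X is the midpoint of RW ⇒ X = (1/8, 1/2)
3. J is the centroid of triangle RXE ⇒ J = (1/8, 1/6)
line BJ meets XE at U = (1/22, 2/11)
J = B + t·(U−B) with t = 11/12, so BJ:JU = 11/12:1/12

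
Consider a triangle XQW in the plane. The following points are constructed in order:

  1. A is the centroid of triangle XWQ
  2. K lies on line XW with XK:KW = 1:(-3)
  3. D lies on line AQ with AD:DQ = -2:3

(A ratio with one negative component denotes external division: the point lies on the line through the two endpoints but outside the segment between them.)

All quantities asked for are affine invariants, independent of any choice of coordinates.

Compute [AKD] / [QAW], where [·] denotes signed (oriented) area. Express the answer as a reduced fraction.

Assign X = (0, 0), Q = (1, 0), W = (0, 1) — the answer is frame-independent, so this choice is without loss of generality.
1. A is the centroid of triangle XWQ ⇒ A = (1/3, 1/3)
2. K lies on line XW with XK:KW = 1:(-3) ⇒ K = (0, -1/2)
3. D lies on line AQ with AD:DQ = -2:3 ⇒ D = (-1, 1)
2·[AKD] = -4/3, 2·[QAW] = -1/3
[AKD]:[QAW] = -4/3:-1/3 = 4

[AKD]:[QAW] = 4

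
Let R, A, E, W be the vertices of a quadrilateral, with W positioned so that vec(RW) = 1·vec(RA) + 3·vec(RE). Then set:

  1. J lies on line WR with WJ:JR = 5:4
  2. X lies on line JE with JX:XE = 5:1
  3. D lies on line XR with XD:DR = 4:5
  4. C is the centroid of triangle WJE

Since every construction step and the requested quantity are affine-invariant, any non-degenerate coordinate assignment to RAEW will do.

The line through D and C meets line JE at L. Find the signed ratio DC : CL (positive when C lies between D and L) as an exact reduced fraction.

Assign R = (0, 0), A = (1, 0), E = (0, 1), W = (1, 3) — the answer is frame-independent, so this choice is without loss of generality.
1. J lies on line WR with WJ:JR = 5:4 ⇒ J = (4/9, 4/3)
2. X lies on line JE with JX:XE = 5:1 ⇒ X = (2/27, 19/18)
3. D lies on line XR with XD:DR = 4:5 ⇒ D = (10/243, 95/162)
4. C is the centroid of triangle WJE ⇒ C = (13/27, 16/9)
line DC meets JE at L = (674/2511, 2011/1674)
C = D + t·(L−D) with t = 31/16, so DC:CL = 31/16:-15/16

DC:CL = -31/15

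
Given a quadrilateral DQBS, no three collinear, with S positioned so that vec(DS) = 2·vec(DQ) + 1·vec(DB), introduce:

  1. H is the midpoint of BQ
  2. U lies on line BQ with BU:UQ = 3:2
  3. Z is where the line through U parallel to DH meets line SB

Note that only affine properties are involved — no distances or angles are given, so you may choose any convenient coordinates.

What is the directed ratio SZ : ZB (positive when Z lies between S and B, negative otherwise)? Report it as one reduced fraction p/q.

Choose coordinates D = (0, 0), Q = (1, 0), B = (0, 1), S = (2, 1).
1. H is the midpoint of BQ ⇒ H = (1/2, 1/2)
2. U lies on line BQ with BU:UQ = 3:2 ⇒ U = (3/5, 2/5)
3. Z is where the line through U parallel to DH meets line SB ⇒ Z = (6/5, 1)
Z = S + t·(B−S) with t = 2/5, so SZ:ZB = t:(1−t) = 2/5:3/5

SZ:ZB = 2/3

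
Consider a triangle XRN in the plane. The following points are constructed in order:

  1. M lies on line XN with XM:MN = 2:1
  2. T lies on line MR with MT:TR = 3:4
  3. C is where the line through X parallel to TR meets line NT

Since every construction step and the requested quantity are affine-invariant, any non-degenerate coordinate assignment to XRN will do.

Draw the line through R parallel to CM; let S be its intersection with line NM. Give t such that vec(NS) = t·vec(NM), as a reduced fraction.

Choose coordinates X = (0, 0), R = (1, 0), N = (0, 1).
1. M lies on line XN with XM:MN = 2:1 ⇒ M = (0, 2/3)
2. T lies on line MR with MT:TR = 3:4 ⇒ T = (3/7, 8/21)
3. C is where the line through X parallel to TR meets line NT ⇒ C = (9/7, -6/7)
through R parallel to CM: direction (-9/7, 32/21); meets NM at S = (0, 32/27)
S = N + t·(M−N) with t = -5/9

t = -5/9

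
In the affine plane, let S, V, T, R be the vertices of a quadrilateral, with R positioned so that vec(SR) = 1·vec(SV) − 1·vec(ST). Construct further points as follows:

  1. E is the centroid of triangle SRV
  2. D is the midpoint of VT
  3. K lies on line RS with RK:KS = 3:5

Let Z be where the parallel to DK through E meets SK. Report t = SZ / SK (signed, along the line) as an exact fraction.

t = 17/15

Assign S = (0, 0), V = (1, 0), T = (0, 1), R = (1, -1) — the answer is frame-independent, so this choice is without loss of generality.
1. E is the centroid of triangle SRV ⇒ E = (2/3, -1/3)
2. D is the midpoint of VT ⇒ D = (1/2, 1/2)
3. K lies on line RS with RK:KS = 3:5 ⇒ K = (5/8, -5/8)
through E parallel to DK: direction (1/8, -9/8); meets SK at Z = (17/24, -17/24)
Z = S + t·(K−S) with t = 17/15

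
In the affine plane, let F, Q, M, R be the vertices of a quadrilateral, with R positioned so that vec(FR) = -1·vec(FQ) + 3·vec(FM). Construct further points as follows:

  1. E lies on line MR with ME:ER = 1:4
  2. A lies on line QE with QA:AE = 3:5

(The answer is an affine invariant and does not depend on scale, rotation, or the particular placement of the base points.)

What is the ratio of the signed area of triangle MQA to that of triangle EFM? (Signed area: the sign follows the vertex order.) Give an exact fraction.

[MQA]:[EFM] = 3/8

Assign F = (0, 0), Q = (1, 0), M = (0, 1), R = (-1, 3) — the answer is frame-independent, so this choice is without loss of generality.
1. E lies on line MR with ME:ER = 1:4 ⇒ E = (-1/5, 7/5)
2. A lies on line QE with QA:AE = 3:5 ⇒ A = (11/20, 21/40)
2·[MQA] = 3/40, 2·[EFM] = 1/5
[MQA]:[EFM] = 3/40:1/5 = 3/8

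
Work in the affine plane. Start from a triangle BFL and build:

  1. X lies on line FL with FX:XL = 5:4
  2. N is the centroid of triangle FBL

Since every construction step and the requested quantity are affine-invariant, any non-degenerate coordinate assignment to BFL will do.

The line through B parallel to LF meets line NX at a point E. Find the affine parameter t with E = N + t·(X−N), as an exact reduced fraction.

Choose coordinates B = (0, 0), F = (1, 0), L = (0, 1).
1. X lies on line FL with FX:XL = 5:4 ⇒ X = (4/9, 5/9)
2. N is the centroid of triangle FBL ⇒ N = (1/3, 1/3)
through B parallel to LF: direction (1, -1); meets NX at E = (1/9, -1/9)
E = N + t·(X−N) with t = -2

t = -2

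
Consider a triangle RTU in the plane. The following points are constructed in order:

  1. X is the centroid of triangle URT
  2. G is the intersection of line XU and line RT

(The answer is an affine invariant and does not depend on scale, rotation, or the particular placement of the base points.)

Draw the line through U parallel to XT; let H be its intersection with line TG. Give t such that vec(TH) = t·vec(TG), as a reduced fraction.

t = -2

Set R = (0, 0), T = (1, 0), U = (0, 1); any affine frame gives the same invariant.
1. X is the centroid of triangle URT ⇒ X = (1/3, 1/3)
2. G is the intersection of line XU and line RT ⇒ G = (1/2, 0)
through U parallel to XT: direction (2/3, -1/3); meets TG at H = (2, 0)
H = T + t·(G−T) with t = -2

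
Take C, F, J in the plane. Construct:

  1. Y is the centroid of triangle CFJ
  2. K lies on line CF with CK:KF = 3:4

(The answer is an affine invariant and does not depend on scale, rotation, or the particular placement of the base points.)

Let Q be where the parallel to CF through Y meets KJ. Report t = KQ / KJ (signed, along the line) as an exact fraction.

Set C = (0, 0), F = (1, 0), J = (0, 1); any affine frame gives the same invariant.
1. Y is the centroid of triangle CFJ ⇒ Y = (1/3, 1/3)
2. K lies on line CF with CK:KF = 3:4 ⇒ K = (3/7, 0)
through Y parallel to CF: direction (1, 0); meets KJ at Q = (2/7, 1/3)
Q = K + t·(J−K) with t = 1/3

t = 1/3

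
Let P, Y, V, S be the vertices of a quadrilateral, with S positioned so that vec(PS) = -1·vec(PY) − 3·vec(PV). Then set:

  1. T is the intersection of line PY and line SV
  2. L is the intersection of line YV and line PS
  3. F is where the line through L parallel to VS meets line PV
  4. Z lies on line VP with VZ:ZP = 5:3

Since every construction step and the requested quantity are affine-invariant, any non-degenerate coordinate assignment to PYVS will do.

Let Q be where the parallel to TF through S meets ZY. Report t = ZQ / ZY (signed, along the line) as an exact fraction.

Work in coordinates with P = (0, 0), Y = (1, 0), V = (0, 1), S = (-1, -3).
1. T is the intersection of line PY and line SV ⇒ T = (-1/4, 0)
2. L is the intersection of line YV and line PS ⇒ L = (1/4, 3/4)
3. F is where the line through L parallel to VS meets line PV ⇒ F = (0, -1/4)
4. Z lies on line VP with VZ:ZP = 5:3 ⇒ Z = (0, 3/8)
through S parallel to TF: direction (1/4, -1/4); meets ZY at Q = (-7, 3)
Q = Z + t·(Y−Z) with t = -7

t = -7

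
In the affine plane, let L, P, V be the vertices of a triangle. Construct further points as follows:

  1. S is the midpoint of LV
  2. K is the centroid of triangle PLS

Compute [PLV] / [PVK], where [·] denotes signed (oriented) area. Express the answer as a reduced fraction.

[PLV]:[PVK] = -2

Assign L = (0, 0), P = (1, 0), V = (0, 1) — the answer is frame-independent, so this choice is without loss of generality.
1. S is the midpoint of LV ⇒ S = (0, 1/2)
2. K is the centroid of triangle PLS ⇒ K = (1/3, 1/6)
2·[PLV] = -1, 2·[PVK] = 1/2
[PLV]:[PVK] = -1:1/2 = -2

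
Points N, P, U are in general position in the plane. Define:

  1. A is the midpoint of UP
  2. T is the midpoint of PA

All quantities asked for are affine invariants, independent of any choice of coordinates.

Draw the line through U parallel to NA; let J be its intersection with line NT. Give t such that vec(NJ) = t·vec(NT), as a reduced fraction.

Work in coordinates with N = (0, 0), P = (1, 0), U = (0, 1).
1. A is the midpoint of UP ⇒ A = (1/2, 1/2)
2. T is the midpoint of PA ⇒ T = (3/4, 1/4)
through U parallel to NA: direction (1/2, 1/2); meets NT at J = (-3/2, -1/2)
J = N + t·(T−N) with t = -2

t = -2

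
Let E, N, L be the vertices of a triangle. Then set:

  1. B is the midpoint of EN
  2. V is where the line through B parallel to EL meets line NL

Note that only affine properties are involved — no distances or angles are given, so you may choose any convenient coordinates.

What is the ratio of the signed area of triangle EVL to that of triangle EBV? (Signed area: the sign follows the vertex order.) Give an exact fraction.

Choose coordinates E = (0, 0), N = (1, 0), L = (0, 1).
1. B is the midpoint of EN ⇒ B = (1/2, 0)
2. V is where the line through B parallel to EL meets line NL ⇒ V = (1/2, 1/2)
2·[EVL] = 1/2, 2·[EBV] = 1/4
[EVL]:[EBV] = 1/2:1/4 = 2

[EVL]:[EBV] = 2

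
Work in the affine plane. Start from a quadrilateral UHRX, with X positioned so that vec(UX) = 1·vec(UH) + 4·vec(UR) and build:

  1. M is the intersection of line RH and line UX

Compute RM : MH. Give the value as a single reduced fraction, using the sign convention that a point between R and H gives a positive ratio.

Assign U = (0, 0), H = (1, 0), R = (0, 1), X = (1, 4) — the answer is frame-independent, so this choice is without loss of generality.
1. M is the intersection of line RH and line UX ⇒ M = (1/5, 4/5)
M = R + t·(H−R) with t = 1/5, so RM:MH = t:(1−t) = 1/5:4/5

RM:MH = 1/4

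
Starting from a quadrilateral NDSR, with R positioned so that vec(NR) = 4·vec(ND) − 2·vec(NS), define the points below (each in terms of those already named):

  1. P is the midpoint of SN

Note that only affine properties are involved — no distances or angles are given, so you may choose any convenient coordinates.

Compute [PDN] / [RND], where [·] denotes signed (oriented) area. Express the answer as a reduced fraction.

Assign N = (0, 0), D = (1, 0), S = (0, 1), R = (4, -2) — the answer is frame-independent, so this choice is without loss of generality.
1. P is the midpoint of SN ⇒ P = (0, 1/2)
2·[PDN] = -1/2, 2·[RND] = -2
[PDN]:[RND] = -1/2:-2 = 1/4

[PDN]:[RND] = 1/4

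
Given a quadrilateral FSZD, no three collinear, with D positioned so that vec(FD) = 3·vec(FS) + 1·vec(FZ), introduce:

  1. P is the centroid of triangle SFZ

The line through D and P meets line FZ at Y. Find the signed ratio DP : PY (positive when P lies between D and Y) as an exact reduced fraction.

Work in coordinates with F = (0, 0), S = (1, 0), Z = (0, 1), D = (3, 1).
1. P is the centroid of triangle SFZ ⇒ P = (1/3, 1/3)
line DP meets FZ at Y = (0, 1/4)
P = D + t·(Y−D) with t = 8/9, so DP:PY = 8/9:1/9

DP:PY = 8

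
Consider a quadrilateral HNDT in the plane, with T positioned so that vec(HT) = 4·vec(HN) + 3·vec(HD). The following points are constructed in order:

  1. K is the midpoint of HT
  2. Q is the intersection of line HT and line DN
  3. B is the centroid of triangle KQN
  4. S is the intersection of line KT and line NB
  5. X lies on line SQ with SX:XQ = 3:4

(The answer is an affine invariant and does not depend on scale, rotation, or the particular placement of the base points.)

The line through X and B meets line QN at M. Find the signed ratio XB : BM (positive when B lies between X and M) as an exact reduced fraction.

XB:BM = -1/7

Assign H = (0, 0), N = (1, 0), D = (0, 1), T = (4, 3) — the answer is frame-independent, so this choice is without loss of generality.
1. K is the midpoint of HT ⇒ K = (2, 3/2)
2. Q is the intersection of line HT and line DN ⇒ Q = (4/7, 3/7)
3. B is the centroid of triangle KQN ⇒ B = (25/21, 9/14)
4. S is the intersection of line KT and line NB ⇒ S = (9/7, 27/28)
5. X lies on line SQ with SX:XQ = 3:4 ⇒ X = (48/49, 36/49)
line XB meets QN at M = (-2/7, 9/7)
B = X + t·(M−X) with t = -1/6, so XB:BM = -1/6:7/6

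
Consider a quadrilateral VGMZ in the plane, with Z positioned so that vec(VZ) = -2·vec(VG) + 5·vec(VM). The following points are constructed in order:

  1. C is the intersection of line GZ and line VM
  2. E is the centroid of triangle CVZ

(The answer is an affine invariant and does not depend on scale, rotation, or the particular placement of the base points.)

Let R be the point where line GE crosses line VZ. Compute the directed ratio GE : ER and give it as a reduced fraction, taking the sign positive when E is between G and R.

GE:ER = 7/2

Set V = (0, 0), G = (1, 0), M = (0, 1), Z = (-2, 5); any affine frame gives the same invariant.
1. C is the intersection of line GZ and line VM ⇒ C = (0, 5/3)
2. E is the centroid of triangle CVZ ⇒ E = (-2/3, 20/9)
line GE meets VZ at R = (-8/7, 20/7)
E = G + t·(R−G) with t = 7/9, so GE:ER = 7/9:2/9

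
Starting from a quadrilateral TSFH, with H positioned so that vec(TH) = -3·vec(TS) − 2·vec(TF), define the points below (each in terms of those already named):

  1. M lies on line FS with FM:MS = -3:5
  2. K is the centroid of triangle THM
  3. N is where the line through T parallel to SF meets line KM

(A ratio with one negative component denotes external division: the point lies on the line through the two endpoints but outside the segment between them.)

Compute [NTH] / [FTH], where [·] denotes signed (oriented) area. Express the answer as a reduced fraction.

Set T = (0, 0), S = (1, 0), F = (0, 1), H = (-3, -2); any affine frame gives the same invariant.
1. M lies on line FS with FM:MS = -3:5 ⇒ M = (-3/2, 5/2)
2. K is the centroid of triangle THM ⇒ K = (-3/2, 1/6)
3. N is where the line through T parallel to SF meets line KM ⇒ N = (-3/2, 3/2)
2·[NTH] = -15/2, 2·[FTH] = -3
[NTH]:[FTH] = -15/2:-3 = 5/2

[NTH]:[FTH] = 5/2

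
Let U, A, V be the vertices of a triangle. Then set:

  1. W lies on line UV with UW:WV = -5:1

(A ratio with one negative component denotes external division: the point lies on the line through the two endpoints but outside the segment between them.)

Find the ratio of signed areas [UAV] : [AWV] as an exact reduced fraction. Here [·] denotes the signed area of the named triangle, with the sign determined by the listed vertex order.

[UAV]:[AWV] = 4

Choose coordinates U = (0, 0), A = (1, 0), V = (0, 1).
1. W lies on line UV with UW:WV = -5:1 ⇒ W = (0, 5/4)
2·[UAV] = 1, 2·[AWV] = 1/4
[UAV]:[AWV] = 1:1/4 = 4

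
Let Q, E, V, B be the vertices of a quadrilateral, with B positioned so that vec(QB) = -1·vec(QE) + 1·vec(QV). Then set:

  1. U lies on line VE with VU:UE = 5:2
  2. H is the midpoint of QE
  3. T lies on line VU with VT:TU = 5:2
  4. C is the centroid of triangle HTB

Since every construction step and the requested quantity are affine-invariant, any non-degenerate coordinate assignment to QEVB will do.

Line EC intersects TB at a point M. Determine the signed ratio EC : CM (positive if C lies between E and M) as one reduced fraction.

Set Q = (0, 0), E = (1, 0), V = (0, 1), B = (-1, 1); any affine frame gives the same invariant.
1. U lies on line VE with VU:UE = 5:2 ⇒ U = (5/7, 2/7)
2. H is the midpoint of QE ⇒ H = (1/2, 0)
3. T lies on line VU with VT:TU = 5:2 ⇒ T = (25/49, 24/49)
4. C is the centroid of triangle HTB ⇒ C = (1/294, 73/147)
line EC meets TB at M = (-3553/3479, 3504/3479)
C = E + t·(M−E) with t = 71/144, so EC:CM = 71/144:73/144

EC:CM = 71/73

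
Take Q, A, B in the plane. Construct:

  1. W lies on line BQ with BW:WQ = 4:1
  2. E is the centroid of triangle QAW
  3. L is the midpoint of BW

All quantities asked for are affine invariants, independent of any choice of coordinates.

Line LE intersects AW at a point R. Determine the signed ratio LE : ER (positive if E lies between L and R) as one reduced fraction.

LE:ER = -7

Assign Q = (0, 0), A = (1, 0), B = (0, 1) — the answer is frame-independent, so this choice is without loss of generality.
1. W lies on line BQ with BW:WQ = 4:1 ⇒ W = (0, 1/5)
2. E is the centroid of triangle QAW ⇒ E = (1/3, 1/15)
3. L is the midpoint of BW ⇒ L = (0, 3/5)
line LE meets AW at R = (2/7, 1/7)
E = L + t·(R−L) with t = 7/6, so LE:ER = 7/6:-1/6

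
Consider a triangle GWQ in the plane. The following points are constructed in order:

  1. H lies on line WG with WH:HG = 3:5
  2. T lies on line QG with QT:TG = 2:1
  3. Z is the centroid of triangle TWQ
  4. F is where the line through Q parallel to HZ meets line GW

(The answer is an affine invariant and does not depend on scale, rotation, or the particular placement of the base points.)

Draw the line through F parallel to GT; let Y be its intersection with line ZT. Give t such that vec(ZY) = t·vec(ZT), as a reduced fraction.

t = -31/32

Assign G = (0, 0), W = (1, 0), Q = (0, 1) — the answer is frame-independent, so this choice is without loss of generality.
1. H lies on line WG with WH:HG = 3:5 ⇒ H = (5/8, 0)
2. T lies on line QG with QT:TG = 2:1 ⇒ T = (0, 1/3)
3. Z is the centroid of triangle TWQ ⇒ Z = (1/3, 4/9)
4. F is where the line through Q parallel to HZ meets line GW ⇒ F = (21/32, 0)
through F parallel to GT: direction (0, 1/3); meets ZT at Y = (21/32, 53/96)
Y = Z + t·(T−Z) with t = -31/32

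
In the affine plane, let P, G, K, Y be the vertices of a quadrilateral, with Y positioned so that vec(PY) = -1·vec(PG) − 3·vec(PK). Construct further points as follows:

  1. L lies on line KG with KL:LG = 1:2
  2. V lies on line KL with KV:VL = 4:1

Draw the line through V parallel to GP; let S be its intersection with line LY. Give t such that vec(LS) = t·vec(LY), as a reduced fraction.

t = -1/55

Assign P = (0, 0), G = (1, 0), K = (0, 1), Y = (-1, -3) — the answer is frame-independent, so this choice is without loss of generality.
1. L lies on line KG with KL:LG = 1:2 ⇒ L = (1/3, 2/3)
2. V lies on line KL with KV:VL = 4:1 ⇒ V = (4/15, 11/15)
through V parallel to GP: direction (-1, 0); meets LY at S = (59/165, 11/15)
S = L + t·(Y−L) with t = -1/55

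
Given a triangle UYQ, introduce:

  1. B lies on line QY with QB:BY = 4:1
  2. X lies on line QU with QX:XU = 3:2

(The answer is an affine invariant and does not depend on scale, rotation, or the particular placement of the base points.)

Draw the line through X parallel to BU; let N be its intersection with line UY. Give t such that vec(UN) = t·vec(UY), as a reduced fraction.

t = -8/5

Assign U = (0, 0), Y = (1, 0), Q = (0, 1) — the answer is frame-independent, so this choice is without loss of generality.
1. B lies on line QY with QB:BY = 4:1 ⇒ B = (4/5, 1/5)
2. X lies on line QU with QX:XU = 3:2 ⇒ X = (0, 2/5)
through X parallel to BU: direction (-4/5, -1/5); meets UY at N = (-8/5, 0)
N = U + t·(Y−U) with t = -8/5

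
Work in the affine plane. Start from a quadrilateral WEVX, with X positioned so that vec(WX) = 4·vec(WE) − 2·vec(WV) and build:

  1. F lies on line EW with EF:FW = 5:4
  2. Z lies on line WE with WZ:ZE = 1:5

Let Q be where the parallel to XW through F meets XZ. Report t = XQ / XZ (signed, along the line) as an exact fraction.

t = 8/3

Set W = (0, 0), E = (1, 0), V = (0, 1), X = (4, -2); any affine frame gives the same invariant.
1. F lies on line EW with EF:FW = 5:4 ⇒ F = (4/9, 0)
2. Z lies on line WE with WZ:ZE = 1:5 ⇒ Z = (1/6, 0)
through F parallel to XW: direction (-4, 2); meets XZ at Q = (-56/9, 10/3)
Q = X + t·(Z−X) with t = 8/3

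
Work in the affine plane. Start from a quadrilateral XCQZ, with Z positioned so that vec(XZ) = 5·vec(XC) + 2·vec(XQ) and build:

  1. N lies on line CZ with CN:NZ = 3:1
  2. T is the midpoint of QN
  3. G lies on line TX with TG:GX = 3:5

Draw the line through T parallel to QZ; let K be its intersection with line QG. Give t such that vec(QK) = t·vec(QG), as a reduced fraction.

Choose coordinates X = (0, 0), C = (1, 0), Q = (0, 1), Z = (5, 2).
1. N lies on line CZ with CN:NZ = 3:1 ⇒ N = (4, 3/2)
2. T is the midpoint of QN ⇒ T = (2, 5/4)
3. G lies on line TX with TG:GX = 3:5 ⇒ G = (5/4, 25/32)
through T parallel to QZ: direction (5, 1); meets QG at K = (2/5, 93/100)
K = Q + t·(G−Q) with t = 8/25

t = 8/25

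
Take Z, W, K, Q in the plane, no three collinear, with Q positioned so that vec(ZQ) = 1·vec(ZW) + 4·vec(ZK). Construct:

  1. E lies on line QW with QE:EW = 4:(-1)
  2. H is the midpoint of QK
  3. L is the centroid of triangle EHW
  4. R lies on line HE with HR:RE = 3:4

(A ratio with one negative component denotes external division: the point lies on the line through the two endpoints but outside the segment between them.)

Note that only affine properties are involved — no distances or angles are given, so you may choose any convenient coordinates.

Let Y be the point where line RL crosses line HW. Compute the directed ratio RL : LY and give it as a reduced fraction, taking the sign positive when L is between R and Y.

RL:LY = 2/7

Set Z = (0, 0), W = (1, 0), K = (0, 1), Q = (1, 4); any affine frame gives the same invariant.
1. E lies on line QW with QE:EW = 4:(-1) ⇒ E = (1, -4/3)
2. H is the midpoint of QK ⇒ H = (1/2, 5/2)
3. L is the centroid of triangle EHW ⇒ L = (5/6, 7/18)
4. R lies on line HE with HR:RE = 3:4 ⇒ R = (5/7, 6/7)
line RL meets HW at Y = (5/4, -5/4)
L = R + t·(Y−R) with t = 2/9, so RL:LY = 2/9:7/9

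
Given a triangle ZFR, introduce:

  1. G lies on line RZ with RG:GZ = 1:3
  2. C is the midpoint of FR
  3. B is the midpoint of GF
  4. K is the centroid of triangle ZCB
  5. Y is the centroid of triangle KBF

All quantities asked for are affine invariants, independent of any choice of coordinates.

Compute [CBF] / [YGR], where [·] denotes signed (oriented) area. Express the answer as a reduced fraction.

[CBF]:[YGR] = -9/22

Work in coordinates with Z = (0, 0), F = (1, 0), R = (0, 1).
1. G lies on line RZ with RG:GZ = 1:3 ⇒ G = (0, 3/4)
2. C is the midpoint of FR ⇒ C = (1/2, 1/2)
3. B is the midpoint of GF ⇒ B = (1/2, 3/8)
4. K is the centroid of triangle ZCB ⇒ K = (1/3, 7/24)
5. Y is the centroid of triangle KBF ⇒ Y = (11/18, 2/9)
2·[CBF] = 1/16, 2·[YGR] = -11/72
[CBF]:[YGR] = 1/16:-11/72 = -9/22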